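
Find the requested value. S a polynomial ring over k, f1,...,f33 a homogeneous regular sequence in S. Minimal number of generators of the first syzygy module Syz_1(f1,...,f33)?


Regular sequence => Koszul complex is the minimal free resolution.
Syz_1 minimally generated by Koszul relations f_i*e_j - f_j*e_i (i<j): mu(Syz_1) = beta_2 = C(m,2) = m(m-1)/2
m=33
33*32/2 = 528


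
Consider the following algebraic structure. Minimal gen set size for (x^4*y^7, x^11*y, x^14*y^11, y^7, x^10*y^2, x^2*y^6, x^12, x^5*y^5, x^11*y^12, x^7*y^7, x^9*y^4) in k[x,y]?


Remove redundant (divisible by others).
x^4*y^7 redundant.
x^11*y^12 redundant.
x^14*y^11 redundant.
x^7*y^7 redundant.
Min: x^12, x^11*y, x^10*y^2, x^9*y^4, x^5*y^5, x^2*y^6, y^7
Count=7


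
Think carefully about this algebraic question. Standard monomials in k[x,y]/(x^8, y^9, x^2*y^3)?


k[x,y]/I, I = (x^8, y^9, x^2*y^3)
Rect: 8x9=72. Corner: (8-2)x(9-3)=36.
dim = 72-36 = 36


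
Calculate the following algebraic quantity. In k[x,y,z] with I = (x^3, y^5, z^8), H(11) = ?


Need i<3, j<5, k<8 with i+j+k=11.
For each i, j ranges over max(0,11-i-7)..min(4,11-i):
  i=0: j in [4,4] -> 1
  i=1: j in [3,4] -> 2
  i=2: j in [2,4] -> 3
H(11) = 1+2+3 = 6


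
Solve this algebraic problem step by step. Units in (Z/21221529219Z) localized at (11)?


Local ring = Z/2357947691Z.
phi(2357947691) = 11^8*(11-1) = 2143588810


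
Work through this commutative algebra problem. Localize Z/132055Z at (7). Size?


7-primary part: 132055=7^4*55
Size=7^4=2401


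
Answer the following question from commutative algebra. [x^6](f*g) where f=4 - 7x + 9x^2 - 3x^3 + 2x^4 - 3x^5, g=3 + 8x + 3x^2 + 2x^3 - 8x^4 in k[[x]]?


[x^6] = sum a_i*b_j, i+j=6
  9*-8=-72
  -3*2=-6
  2*3=6
  -3*8=-24
Sum=-96


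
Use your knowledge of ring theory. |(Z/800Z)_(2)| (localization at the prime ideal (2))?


2-primary part: 800=2^5*25
Size=2^5=32


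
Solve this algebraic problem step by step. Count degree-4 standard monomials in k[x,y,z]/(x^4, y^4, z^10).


Need i<4, j<4, k<10 with i+j+k=4.
For each i, j ranges over max(0,4-i-9)..min(3,4-i):
  i=0: j in [0,3] -> 4
  i=1: j in [0,3] -> 4
  i=2: j in [0,2] -> 3
  i=3: j in [0,1] -> 2
H(4) = 4+4+3+2 = 13


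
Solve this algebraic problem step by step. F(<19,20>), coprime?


gcd(19,20)=1 => F=ab-a-b=19*20-19-20=380-39=341


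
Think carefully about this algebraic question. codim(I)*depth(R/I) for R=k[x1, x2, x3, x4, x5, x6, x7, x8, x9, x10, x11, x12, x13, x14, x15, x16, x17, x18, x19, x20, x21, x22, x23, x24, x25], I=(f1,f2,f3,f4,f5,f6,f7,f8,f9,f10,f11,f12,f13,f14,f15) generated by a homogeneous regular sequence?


codim=15, depth=dim(R/I)=25-15=10
Product=15*10=150


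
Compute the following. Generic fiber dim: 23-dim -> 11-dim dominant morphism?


dim(fiber)=dim(X)-dim(Y)=23-11=12


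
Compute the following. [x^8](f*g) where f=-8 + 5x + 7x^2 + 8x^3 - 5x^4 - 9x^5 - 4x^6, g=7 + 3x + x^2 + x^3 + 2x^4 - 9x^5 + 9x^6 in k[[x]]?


[x^8] = sum a_i*b_j, i+j=8
  7*9=63
  8*-9=-72
  -5*2=-10
  -9*1=-9
  -4*1=-4
Sum=-32


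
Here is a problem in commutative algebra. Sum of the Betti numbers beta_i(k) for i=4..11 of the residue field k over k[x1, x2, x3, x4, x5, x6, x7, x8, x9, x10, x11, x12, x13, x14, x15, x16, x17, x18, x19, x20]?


Koszul resolution: beta_i(k)=C(n,i), n=20
C(20,4)=4845, C(20,5)=15504, C(20,6)=38760, C(20,7)=77520, C(20,8)=125970, C(20,9)=167960, C(20,10)=184756, C(20,11)=167960
Sum=783275


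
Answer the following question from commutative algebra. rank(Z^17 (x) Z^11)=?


rank(M(x)N) = rank(M)*rank(N)
17*11 = 187


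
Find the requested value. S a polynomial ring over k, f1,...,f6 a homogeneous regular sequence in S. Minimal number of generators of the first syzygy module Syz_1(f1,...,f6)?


Regular sequence => Koszul complex is the minimal free resolution.
Syz_1 minimally generated by Koszul relations f_i*e_j - f_j*e_i (i<j): mu(Syz_1) = beta_2 = C(m,2) = m(m-1)/2
m=6
6*5/2 = 15


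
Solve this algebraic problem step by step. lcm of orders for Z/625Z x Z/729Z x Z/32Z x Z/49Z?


Exponent = lcm of the cyclic orders; pairwise coprime => product.
5^4*3^6*2^5*7^2=625*729*32*49=714420000


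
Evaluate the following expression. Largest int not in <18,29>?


gcd(18,29)=1 => F=ab-a-b=18*29-18-29=522-47=475


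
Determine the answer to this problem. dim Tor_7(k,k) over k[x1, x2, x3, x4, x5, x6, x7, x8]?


Koszul: C(n,i)=C(8,7)=8


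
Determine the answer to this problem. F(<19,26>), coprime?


gcd(19,26)=1 => F=ab-a-b=19*26-19-26=494-45=449


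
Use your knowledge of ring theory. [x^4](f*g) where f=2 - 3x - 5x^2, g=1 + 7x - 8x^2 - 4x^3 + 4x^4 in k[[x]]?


[x^4] = sum a_i*b_j, i+j=4
  2*4=8
  -3*-4=12
  -5*-8=40
Sum=60


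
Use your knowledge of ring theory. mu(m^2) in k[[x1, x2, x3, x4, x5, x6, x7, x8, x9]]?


C(n+d-1,d)=C(10,2)=45


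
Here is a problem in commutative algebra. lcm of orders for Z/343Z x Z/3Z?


Exponent = lcm of the cyclic orders; pairwise coprime => product.
7^3*3^1=343*3=1029


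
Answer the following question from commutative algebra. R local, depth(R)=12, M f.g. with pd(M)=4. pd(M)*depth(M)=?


pd+depth=12
depth=12-4=8
pd*depth=4*8=32


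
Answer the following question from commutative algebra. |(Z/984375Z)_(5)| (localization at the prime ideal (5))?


5-primary part: 984375=5^6*63
Size=5^6=15625


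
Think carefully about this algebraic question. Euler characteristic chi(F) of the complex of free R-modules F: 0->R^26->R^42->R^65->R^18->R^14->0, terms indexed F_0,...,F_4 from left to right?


chi = sum (-1)^i * rank:
(-1)^0*26=26
(-1)^1*42=-42
(-1)^2*65=65
(-1)^3*18=-18
(-1)^4*14=14
chi=45


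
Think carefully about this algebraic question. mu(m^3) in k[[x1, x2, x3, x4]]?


C(n+d-1,d)=C(6,3)=20


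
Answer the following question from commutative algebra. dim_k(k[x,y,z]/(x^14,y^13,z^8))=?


Basis: x^iy^jz^k, i<14,j<13,k<8
14*13*8=1456


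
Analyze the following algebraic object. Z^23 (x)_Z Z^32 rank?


rank(M(x)N) = rank(M)*rank(N)
23*32 = 736


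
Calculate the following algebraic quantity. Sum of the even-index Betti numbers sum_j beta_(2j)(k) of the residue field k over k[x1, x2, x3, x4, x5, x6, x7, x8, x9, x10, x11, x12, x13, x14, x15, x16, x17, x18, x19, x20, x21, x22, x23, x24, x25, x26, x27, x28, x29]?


Koszul resolution: beta_i(k)=C(n,i), n=29
sum_even C(29,i) = 2^(n-1) = 2^28 = 268435456


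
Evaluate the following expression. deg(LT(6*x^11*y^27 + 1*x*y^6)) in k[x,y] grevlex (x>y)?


LT: 6*x^11*y^27
deg_x=11, deg_y=27
Total=11+27=38


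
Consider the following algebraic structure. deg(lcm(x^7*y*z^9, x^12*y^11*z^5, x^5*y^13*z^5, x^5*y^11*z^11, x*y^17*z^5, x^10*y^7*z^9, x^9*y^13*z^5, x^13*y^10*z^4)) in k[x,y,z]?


lcm = componentwise max:
x: max(7,12,5,5,1,10,9,13)=13
y: max(1,11,13,11,17,7,13,10)=17
z: max(9,5,5,11,5,9,5,4)=11
Total=13+17+11=41


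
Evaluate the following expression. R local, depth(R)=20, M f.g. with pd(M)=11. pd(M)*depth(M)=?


pd+depth=20
depth=20-11=9
pd*depth=11*9=99


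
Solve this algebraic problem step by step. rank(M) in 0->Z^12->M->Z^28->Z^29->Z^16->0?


Alt sum=0:
(-1)^0*12 + (-1)^1*? + (-1)^2*28 + (-1)^3*29 + (-1)^4*16=0
rank(M)=27


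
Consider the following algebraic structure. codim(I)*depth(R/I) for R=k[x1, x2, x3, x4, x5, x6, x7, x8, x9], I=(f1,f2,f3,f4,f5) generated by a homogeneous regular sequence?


codim=5, depth=dim(R/I)=9-5=4
Product=5*4=20


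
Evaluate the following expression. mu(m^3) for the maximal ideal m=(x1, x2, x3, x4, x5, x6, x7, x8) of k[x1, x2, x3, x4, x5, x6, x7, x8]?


Graded Nakayama: mu(m^d) = dim_k (m^d/m^(d+1)) = #degree-3 monomials in 8 vars
C(n+d-1,d)=C(10,3)=120


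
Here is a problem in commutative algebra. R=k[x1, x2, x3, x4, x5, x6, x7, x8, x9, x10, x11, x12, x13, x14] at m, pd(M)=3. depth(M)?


pd+depth=depth(R)=14
depth=14-3=11


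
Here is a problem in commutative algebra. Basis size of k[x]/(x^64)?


Basis: 1,x,...,x^63
dim=64


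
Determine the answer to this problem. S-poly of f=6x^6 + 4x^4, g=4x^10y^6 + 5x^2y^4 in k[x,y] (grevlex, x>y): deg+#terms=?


LT(f)=6x^6, LT(g)=4x^10y^6
lcm(LM)=x^10y^6
S(f,g) (scaled by 24 to clear denominators) = 4x^4y^6*f - 6*g = 16x^8y^6 - 30x^2y^4
2 terms, deg 14.
14+2=16


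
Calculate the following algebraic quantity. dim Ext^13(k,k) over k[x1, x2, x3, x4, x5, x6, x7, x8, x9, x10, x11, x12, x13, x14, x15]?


C(n,i)=C(15,13)=105


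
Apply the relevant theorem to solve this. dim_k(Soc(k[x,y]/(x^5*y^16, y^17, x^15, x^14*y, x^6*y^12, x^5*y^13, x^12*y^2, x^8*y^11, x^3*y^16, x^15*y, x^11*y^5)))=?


Socle = ann(m) = span of standard monomials u with x*u, y*u in I (staircase corners).
Redundant generators: x^5*y^16, x^15*y
Minimal generators: x^15, x^14*y, x^12*y^2, x^11*y^5, x^8*y^11, x^6*y^12, x^5*y^13, x^3*y^16, y^17
Corners: x^2y^16, x^4y^15, x^5y^12, x^7y^11, x^10y^10, x^11y^4, x^13y, x^14
Socle dim=8


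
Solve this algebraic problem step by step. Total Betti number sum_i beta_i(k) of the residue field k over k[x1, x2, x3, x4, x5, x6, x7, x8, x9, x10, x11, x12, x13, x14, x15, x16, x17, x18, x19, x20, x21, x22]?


Koszul resolution: beta_i(k)=C(n,i), n=22
sum_i C(22,i) = 2^22 = 4194304


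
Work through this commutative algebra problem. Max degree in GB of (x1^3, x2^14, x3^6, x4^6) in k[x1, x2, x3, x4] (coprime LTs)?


Pure powers, coprime LTs => already GB.
Degrees: 3, 14, 6, 6
Max=14


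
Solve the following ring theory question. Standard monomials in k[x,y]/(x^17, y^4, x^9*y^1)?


k[x,y]/I, I = (x^17, y^4, x^9*y^1)
Rect: 17x4=68. Corner: (17-9)x(4-1)=24.
dim = 68-24 = 44


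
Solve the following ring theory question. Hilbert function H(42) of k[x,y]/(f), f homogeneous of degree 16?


H(t)=d for t>=d-1.
d=16, t=42
H(42)=16


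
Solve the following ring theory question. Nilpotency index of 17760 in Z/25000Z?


17760^k mod 25000:
k=1: 17760
k=2: 17600
k=3: 1000
k=4: 10000
k=5: 0
First zero at k = 5


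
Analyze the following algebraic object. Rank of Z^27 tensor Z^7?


rank(M(x)N) = rank(M)*rank(N)
27*7 = 189


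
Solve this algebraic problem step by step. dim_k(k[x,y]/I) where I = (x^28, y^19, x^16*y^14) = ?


k[x,y]/I, I = (x^28, y^19, x^16*y^14)
Rect: 28x19=532. Corner: (28-16)x(19-14)=60.
dim = 532-60 = 472


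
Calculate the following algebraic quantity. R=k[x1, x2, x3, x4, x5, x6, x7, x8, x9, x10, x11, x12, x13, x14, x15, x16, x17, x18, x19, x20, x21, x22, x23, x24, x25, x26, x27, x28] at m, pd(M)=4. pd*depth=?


pd+depth=28
depth=28-4=24
pd*depth=4*24=96


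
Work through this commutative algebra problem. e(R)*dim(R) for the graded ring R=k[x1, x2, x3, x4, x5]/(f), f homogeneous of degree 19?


e(R)=deg(f)=19, dim(R)=5-1=4
e*dim=19*4=76


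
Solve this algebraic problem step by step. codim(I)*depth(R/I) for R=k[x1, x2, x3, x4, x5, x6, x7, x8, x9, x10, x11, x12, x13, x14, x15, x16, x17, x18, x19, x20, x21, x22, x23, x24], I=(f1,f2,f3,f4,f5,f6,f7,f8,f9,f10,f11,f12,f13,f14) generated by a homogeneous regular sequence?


codim=14, depth=dim(R/I)=24-14=10
Product=14*10=140


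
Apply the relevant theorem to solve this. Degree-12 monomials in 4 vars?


C(d+n-1,n-1)=C(15,3)=455


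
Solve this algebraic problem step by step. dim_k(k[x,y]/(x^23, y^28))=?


Basis: x^i*y^j, i<23, j<28
23*28=644


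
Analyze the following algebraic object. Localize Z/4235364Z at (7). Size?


7-primary part: 4235364=7^6*36
Size=7^6=117649


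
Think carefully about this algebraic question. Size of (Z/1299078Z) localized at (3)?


3-primary part: 1299078=3^10*22
Size=3^10=59049


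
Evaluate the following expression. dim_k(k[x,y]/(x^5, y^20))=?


Basis: x^i*y^j, i<5, j<20
5*20=100


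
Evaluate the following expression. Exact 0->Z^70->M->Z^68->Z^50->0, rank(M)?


Alt sum=0:
(-1)^0*70 + (-1)^1*? + (-1)^2*68 + (-1)^3*50=0
rank(M)=88


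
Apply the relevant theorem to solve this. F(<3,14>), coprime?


gcd(3,14)=1 => F=ab-a-b=3*14-3-14=42-17=25


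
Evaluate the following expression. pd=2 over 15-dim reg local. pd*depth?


pd+depth=15
depth=15-2=13
pd*depth=2*13=26


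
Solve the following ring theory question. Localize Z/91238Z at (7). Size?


7-primary part: 91238=7^4*38
Size=7^4=2401


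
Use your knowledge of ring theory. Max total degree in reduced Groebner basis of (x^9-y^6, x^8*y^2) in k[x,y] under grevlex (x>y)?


LT(f1)=x^9, LT(f2)=x^8y^2, lcm=x^9y^2
S(f1,f2) = y^2*f1 - x^1*f2 = -y^8
Reduced GB = {f1, f2, y^8}; degrees 9, 10, 8
Max = 10


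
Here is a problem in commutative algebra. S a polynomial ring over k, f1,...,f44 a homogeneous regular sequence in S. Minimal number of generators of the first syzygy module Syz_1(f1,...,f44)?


Regular sequence => Koszul complex is the minimal free resolution.
Syz_1 minimally generated by Koszul relations f_i*e_j - f_j*e_i (i<j): mu(Syz_1) = beta_2 = C(m,2) = m(m-1)/2
m=44
44*43/2 = 946


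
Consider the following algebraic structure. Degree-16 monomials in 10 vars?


C(d+n-1,n-1)=C(25,9)=2042975


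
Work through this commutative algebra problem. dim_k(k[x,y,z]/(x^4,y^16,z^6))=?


Basis: x^iy^jz^k, i<4,j<16,k<6
4*16*6=384


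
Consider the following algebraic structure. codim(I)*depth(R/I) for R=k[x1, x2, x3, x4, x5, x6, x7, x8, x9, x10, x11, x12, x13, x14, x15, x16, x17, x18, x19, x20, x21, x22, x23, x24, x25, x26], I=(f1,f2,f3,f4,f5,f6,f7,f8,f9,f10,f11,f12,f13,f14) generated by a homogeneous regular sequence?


codim=14, depth=dim(R/I)=26-14=12
Product=14*12=168


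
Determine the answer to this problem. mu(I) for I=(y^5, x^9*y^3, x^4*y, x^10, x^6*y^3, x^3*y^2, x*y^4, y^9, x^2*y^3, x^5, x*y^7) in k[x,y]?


Remove redundant (divisible by others).
x^9*y^3 redundant.
x^6*y^3 redundant.
x^10 redundant.
x*y^7 redundant.
y^9 redundant.
Min: x^5, x^4*y, x^3*y^2, x^2*y^3, x*y^4, y^5
Count=6


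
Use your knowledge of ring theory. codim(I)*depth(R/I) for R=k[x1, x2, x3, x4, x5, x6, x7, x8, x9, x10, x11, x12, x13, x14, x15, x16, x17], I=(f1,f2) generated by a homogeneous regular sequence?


codim=2, depth=dim(R/I)=17-2=15
Product=2*15=30


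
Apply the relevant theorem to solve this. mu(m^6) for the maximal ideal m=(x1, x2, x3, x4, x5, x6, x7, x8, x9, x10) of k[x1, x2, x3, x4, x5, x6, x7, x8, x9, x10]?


Graded Nakayama: mu(m^d) = dim_k (m^d/m^(d+1)) = #degree-6 monomials in 10 vars
C(n+d-1,d)=C(15,6)=5005


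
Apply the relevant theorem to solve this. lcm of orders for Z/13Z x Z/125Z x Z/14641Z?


Exponent = lcm of the cyclic orders; pairwise coprime => product.
13^1*5^3*11^4=13*125*14641=23791625


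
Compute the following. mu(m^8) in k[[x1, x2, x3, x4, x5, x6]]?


C(n+d-1,d)=C(13,8)=1287


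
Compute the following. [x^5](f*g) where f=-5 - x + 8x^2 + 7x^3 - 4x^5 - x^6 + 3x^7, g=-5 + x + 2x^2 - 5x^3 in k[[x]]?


[x^5] = sum a_i*b_j, i+j=5
  8*-5=-40
  7*2=14
  -4*-5=20
Sum=-6


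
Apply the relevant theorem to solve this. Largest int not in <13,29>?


gcd(13,29)=1 => F=ab-a-b=13*29-13-29=377-42=335


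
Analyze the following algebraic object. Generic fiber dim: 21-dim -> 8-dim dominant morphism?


dim(fiber)=dim(X)-dim(Y)=21-8=13


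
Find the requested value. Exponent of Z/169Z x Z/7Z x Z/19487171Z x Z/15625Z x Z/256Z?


Exponent = lcm of the cyclic orders; pairwise coprime => product.
13^2*7^1*11^7*5^6*2^8=169*7*19487171*15625*256=92213293172000000


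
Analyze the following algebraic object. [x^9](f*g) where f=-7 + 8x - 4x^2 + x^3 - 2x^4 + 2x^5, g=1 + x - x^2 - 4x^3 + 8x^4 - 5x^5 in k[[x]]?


[x^9] = sum a_i*b_j, i+j=9
  -2*-5=10
  2*8=16
Sum=26


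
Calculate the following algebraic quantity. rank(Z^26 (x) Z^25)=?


rank(M(x)N) = rank(M)*rank(N)
26*25 = 650


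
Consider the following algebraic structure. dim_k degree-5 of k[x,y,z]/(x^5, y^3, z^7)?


Need i<5, j<3, k<7 with i+j+k=5.
For each i, j ranges over max(0,5-i-6)..min(2,5-i):
  i=0: j in [0,2] -> 3
  i=1: j in [0,2] -> 3
  i=2: j in [0,2] -> 3
  i=3: j in [0,2] -> 3
  i=4: j in [0,1] -> 2
H(5) = 3+3+3+3+2 = 14


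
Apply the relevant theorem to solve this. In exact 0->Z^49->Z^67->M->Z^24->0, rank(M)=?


Alt sum=0:
(-1)^0*49 + (-1)^1*67 + (-1)^2*? + (-1)^3*24=0
rank(M)=42


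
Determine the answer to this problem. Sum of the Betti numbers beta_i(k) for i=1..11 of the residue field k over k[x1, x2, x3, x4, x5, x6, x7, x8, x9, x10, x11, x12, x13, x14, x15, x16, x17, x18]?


Koszul resolution: beta_i(k)=C(n,i), n=18
C(18,1)=18, C(18,2)=153, C(18,3)=816, C(18,4)=3060, C(18,5)=8568, C(18,6)=18564, C(18,7)=31824, C(18,8)=43758, C(18,9)=48620, C(18,10)=43758, C(18,11)=31824
Sum=230963


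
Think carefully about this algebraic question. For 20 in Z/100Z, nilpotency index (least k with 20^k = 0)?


20^k mod 100:
k=1: 20
k=2: 0
First zero at k = 2


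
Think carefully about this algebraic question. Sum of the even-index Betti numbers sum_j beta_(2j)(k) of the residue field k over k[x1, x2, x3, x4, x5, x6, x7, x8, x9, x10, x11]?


Koszul resolution: beta_i(k)=C(n,i), n=11
sum_even C(11,i) = 2^(n-1) = 2^10 = 1024


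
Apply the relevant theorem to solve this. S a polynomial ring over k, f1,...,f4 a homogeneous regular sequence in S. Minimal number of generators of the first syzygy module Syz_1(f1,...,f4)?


Regular sequence => Koszul complex is the minimal free resolution.
Syz_1 minimally generated by Koszul relations f_i*e_j - f_j*e_i (i<j): mu(Syz_1) = beta_2 = C(m,2) = m(m-1)/2
m=4
4*3/2 = 6


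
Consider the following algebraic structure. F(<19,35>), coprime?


gcd(19,35)=1 => F=ab-a-b=19*35-19-35=665-54=611


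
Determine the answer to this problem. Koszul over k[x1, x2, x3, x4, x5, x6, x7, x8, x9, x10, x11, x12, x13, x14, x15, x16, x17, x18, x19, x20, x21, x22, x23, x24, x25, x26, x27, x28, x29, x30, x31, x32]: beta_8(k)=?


C(n,i)=C(32,8)=10518300


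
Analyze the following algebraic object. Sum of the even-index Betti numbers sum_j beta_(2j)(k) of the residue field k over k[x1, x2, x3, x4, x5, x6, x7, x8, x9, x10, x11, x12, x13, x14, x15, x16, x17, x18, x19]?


Koszul resolution: beta_i(k)=C(n,i), n=19
sum_even C(19,i) = 2^(n-1) = 2^18 = 262144


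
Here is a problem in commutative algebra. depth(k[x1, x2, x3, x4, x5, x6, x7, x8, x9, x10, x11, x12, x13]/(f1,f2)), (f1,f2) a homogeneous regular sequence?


depth(R)=13
depth(R/I)=13-2=11


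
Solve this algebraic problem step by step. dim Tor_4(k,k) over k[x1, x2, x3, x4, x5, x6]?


Koszul: C(n,i)=C(6,4)=15


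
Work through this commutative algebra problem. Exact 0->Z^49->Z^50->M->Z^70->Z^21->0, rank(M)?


Alt sum=0:
(-1)^0*49 + (-1)^1*50 + (-1)^2*? + (-1)^3*70 + (-1)^4*21=0
rank(M)=50


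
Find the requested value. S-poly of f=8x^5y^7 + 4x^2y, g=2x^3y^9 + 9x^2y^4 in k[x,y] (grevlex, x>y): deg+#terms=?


LT(f)=8x^5y^7, LT(g)=2x^3y^9
lcm(LM)=x^5y^9
S(f,g) (scaled by 16 to clear denominators) = 2y^2*f - 8x^2*g = -72x^4y^4 + 8x^2y^3
2 terms, deg 8.
8+2=10


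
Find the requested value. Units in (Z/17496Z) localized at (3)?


Local ring = Z/2187Z.
phi(2187) = 3^6*(3-1) = 1458


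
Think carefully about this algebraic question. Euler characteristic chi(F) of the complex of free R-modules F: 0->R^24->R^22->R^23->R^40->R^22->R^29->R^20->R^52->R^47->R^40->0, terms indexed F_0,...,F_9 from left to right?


chi = sum (-1)^i * rank:
(-1)^0*24=24
(-1)^1*22=-22
(-1)^2*23=23
(-1)^3*40=-40
(-1)^4*22=22
(-1)^5*29=-29
(-1)^6*20=20
(-1)^7*52=-52
(-1)^8*47=47
(-1)^9*40=-40
chi=-47


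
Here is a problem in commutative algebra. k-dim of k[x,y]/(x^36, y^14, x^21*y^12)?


k[x,y]/I, I = (x^36, y^14, x^21*y^12)
Rect: 36x14=504. Corner: (36-21)x(14-12)=30.
dim = 504-30 = 474


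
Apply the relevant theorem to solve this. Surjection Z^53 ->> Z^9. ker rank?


rank(ker) = 53-9 = 44


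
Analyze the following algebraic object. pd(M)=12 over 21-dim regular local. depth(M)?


pd+depth=depth(R)=21
depth=21-12=9


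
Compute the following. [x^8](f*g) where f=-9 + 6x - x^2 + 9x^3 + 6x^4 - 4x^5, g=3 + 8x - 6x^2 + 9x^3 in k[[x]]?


[x^8] = sum a_i*b_j, i+j=8
  -4*9=-36
Sum=-36


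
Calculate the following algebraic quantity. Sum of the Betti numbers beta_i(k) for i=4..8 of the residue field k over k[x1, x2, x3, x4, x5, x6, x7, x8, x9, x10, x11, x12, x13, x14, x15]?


Koszul resolution: beta_i(k)=C(n,i), n=15
C(15,4)=1365, C(15,5)=3003, C(15,6)=5005, C(15,7)=6435, C(15,8)=6435
Sum=22243


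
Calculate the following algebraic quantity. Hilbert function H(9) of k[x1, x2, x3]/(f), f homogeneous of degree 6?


C(11,2)-C(5,2)=55-10=45


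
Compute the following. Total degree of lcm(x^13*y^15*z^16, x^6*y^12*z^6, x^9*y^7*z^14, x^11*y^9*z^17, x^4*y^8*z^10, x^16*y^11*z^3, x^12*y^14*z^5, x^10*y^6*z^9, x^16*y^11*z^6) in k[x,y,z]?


lcm = componentwise max:
x: max(13,6,9,11,4,16,12,10,16)=16
y: max(15,12,7,9,8,11,14,6,11)=15
z: max(16,6,14,17,10,3,5,9,6)=17
Total=16+15+17=48


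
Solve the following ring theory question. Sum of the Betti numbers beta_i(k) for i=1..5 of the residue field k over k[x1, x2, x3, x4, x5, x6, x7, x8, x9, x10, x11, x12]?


Koszul resolution: beta_i(k)=C(n,i), n=12
C(12,1)=12, C(12,2)=66, C(12,3)=220, C(12,4)=495, C(12,5)=792
Sum=1585


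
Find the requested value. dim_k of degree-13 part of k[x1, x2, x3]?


C(d+n-1,n-1)=C(15,2)=105


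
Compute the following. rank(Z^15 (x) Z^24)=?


rank(M(x)N) = rank(M)*rank(N)
15*24 = 360


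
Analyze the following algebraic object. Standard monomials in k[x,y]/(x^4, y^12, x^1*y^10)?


k[x,y]/I, I = (x^4, y^12, x^1*y^10)
Rect: 4x12=48. Corner: (4-1)x(12-10)=6.
dim = 48-6 = 42


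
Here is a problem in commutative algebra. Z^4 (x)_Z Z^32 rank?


rank(M(x)N) = rank(M)*rank(N)
4*32 = 128


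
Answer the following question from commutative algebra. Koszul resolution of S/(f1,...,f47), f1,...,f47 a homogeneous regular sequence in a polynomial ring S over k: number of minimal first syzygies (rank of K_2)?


Regular sequence => Koszul complex is the minimal free resolution.
Syz_1 minimally generated by Koszul relations f_i*e_j - f_j*e_i (i<j): mu(Syz_1) = beta_2 = C(m,2) = m(m-1)/2
m=47
47*46/2 = 1081


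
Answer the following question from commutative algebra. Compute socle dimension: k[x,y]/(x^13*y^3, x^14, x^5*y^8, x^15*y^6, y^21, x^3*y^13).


Socle = ann(m) = span of standard monomials u with x*u, y*u in I (staircase corners).
Redundant generators: x^15*y^6
Minimal generators: x^14, x^13*y^3, x^5*y^8, x^3*y^13, y^21
Corners: x^2y^20, x^4y^12, x^12y^7, x^13y^2
Socle dim=4


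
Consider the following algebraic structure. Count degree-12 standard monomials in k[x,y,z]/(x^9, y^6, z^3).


Need i<9, j<6, k<3 with i+j+k=12.
For each i, j ranges over max(0,12-i-2)..min(5,12-i):
  i=0: j in [10,5] -> 0
  i=1: j in [9,5] -> 0
  i=2: j in [8,5] -> 0
  i=3: j in [7,5] -> 0
  i=4: j in [6,5] -> 0
  i=5: j in [5,5] -> 1
  i=6: j in [4,5] -> 2
  i=7: j in [3,5] -> 3
  i=8: j in [2,4] -> 3
H(12) = 0+0+0+0+0+1+2+3+3 = 9


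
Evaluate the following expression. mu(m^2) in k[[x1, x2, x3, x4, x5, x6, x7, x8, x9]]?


C(n+d-1,d)=C(10,2)=45


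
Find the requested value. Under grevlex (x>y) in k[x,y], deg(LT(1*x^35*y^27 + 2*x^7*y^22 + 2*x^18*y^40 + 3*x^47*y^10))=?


LT: 1*x^35*y^27
deg_x=35, deg_y=27
Total=35+27=62


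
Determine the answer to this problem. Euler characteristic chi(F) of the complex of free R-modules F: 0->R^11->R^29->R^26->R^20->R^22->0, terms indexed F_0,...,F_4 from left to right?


chi = sum (-1)^i * rank:
(-1)^0*11=11
(-1)^1*29=-29
(-1)^2*26=26
(-1)^3*20=-20
(-1)^4*22=22
chi=10


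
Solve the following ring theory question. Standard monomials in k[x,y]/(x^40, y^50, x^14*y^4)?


k[x,y]/I, I = (x^40, y^50, x^14*y^4)
Rect: 40x50=2000. Corner: (40-14)x(50-4)=1196.
dim = 2000-1196 = 804


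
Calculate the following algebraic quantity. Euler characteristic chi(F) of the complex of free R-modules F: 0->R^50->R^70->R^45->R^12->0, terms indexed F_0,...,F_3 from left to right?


chi = sum (-1)^i * rank:
(-1)^0*50=50
(-1)^1*70=-70
(-1)^2*45=45
(-1)^3*12=-12
chi=13


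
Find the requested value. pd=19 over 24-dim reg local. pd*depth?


pd+depth=24
depth=24-19=5
pd*depth=19*5=95


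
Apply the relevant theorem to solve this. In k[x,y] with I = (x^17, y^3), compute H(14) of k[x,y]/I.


k[x,y], I = (x^17, y^3), d = 14
Need i < 17 and d-i < 3.
Range: 12 <= i <= 14.
H(14) = 3


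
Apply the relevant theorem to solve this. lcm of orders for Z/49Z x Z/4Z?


Exponent = lcm of the cyclic orders; pairwise coprime => product.
7^2*2^2=49*4=196


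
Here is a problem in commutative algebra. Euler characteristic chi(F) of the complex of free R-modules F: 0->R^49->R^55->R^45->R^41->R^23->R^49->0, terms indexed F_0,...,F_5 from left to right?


chi = sum (-1)^i * rank:
(-1)^0*49=49
(-1)^1*55=-55
(-1)^2*45=45
(-1)^3*41=-41
(-1)^4*23=23
(-1)^5*49=-49
chi=-28


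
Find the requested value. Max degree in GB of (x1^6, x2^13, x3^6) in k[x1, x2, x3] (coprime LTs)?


Pure powers, coprime LTs => already GB.
Degrees: 6, 13, 6
Max=13


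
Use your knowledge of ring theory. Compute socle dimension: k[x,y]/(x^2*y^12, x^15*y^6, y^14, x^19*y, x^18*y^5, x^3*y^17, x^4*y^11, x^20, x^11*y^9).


Socle = ann(m) = span of standard monomials u with x*u, y*u in I (staircase corners).
Redundant generators: x^3*y^17
Minimal generators: x^20, x^19*y, x^18*y^5, x^15*y^6, x^11*y^9, x^4*y^11, x^2*y^12, y^14
Corners: xy^13, x^3y^11, x^10y^10, x^14y^8, x^17y^5, x^18y^4, x^19
Socle dim=7


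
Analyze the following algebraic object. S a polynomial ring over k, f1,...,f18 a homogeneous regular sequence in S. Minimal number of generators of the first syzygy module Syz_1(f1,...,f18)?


Regular sequence => Koszul complex is the minimal free resolution.
Syz_1 minimally generated by Koszul relations f_i*e_j - f_j*e_i (i<j): mu(Syz_1) = beta_2 = C(m,2) = m(m-1)/2
m=18
18*17/2 = 153


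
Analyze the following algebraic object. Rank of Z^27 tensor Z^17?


rank(M(x)N) = rank(M)*rank(N)
27*17 = 459


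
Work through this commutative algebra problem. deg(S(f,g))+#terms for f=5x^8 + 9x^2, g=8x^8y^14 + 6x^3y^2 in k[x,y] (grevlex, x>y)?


LT(f)=5x^8, LT(g)=8x^8y^14
lcm(LM)=x^8y^14
S(f,g) (scaled by 40 to clear denominators) = 8y^14*f - 5*g = 72x^2y^14 - 30x^3y^2
2 terms, deg 16.
16+2=18


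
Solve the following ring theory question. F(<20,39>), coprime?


gcd(20,39)=1 => F=ab-a-b=20*39-20-39=780-59=721


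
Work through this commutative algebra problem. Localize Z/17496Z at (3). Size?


3-primary part: 17496=3^7*8
Size=3^7=2187


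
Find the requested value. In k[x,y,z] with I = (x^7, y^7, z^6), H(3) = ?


Need i<7, j<7, k<6 with i+j+k=3.
For each i, j ranges over max(0,3-i-5)..min(6,3-i):
  i=0: j in [0,3] -> 4
  i=1: j in [0,2] -> 3
  i=2: j in [0,1] -> 2
  i=3: j in [0,0] -> 1
H(3) = 4+3+2+1 = 10


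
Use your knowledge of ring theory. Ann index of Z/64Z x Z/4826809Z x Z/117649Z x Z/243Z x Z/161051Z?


Exponent = lcm of the cyclic orders; pairwise coprime => product.
2^6*13^6*7^6*3^5*11^5=64*4826809*117649*243*161051=1422322326479397575232


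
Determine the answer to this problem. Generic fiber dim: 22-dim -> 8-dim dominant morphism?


dim(fiber)=dim(X)-dim(Y)=22-8=14


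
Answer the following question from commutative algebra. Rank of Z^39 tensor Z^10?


rank(M(x)N) = rank(M)*rank(N)
39*10 = 390


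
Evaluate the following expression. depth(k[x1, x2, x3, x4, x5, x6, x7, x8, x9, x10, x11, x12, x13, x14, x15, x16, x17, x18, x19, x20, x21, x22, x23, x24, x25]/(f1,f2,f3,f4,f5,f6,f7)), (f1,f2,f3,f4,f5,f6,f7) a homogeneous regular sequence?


depth(R)=25
depth(R/I)=25-7=18


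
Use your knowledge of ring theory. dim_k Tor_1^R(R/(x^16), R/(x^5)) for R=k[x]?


Tor_1(R/I,R/J)=(I cap J)/IJ=(x^16)/(x^21)
dim=21-16=min(16,5)=5


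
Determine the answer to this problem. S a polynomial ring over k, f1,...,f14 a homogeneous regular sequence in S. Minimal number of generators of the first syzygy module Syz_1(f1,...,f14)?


Regular sequence => Koszul complex is the minimal free resolution.
Syz_1 minimally generated by Koszul relations f_i*e_j - f_j*e_i (i<j): mu(Syz_1) = beta_2 = C(m,2) = m(m-1)/2
m=14
14*13/2 = 91


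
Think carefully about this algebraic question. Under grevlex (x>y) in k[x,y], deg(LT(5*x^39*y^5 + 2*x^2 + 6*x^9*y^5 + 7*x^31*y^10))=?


LT: 5*x^39*y^5
deg_x=39, deg_y=5
Total=39+5=44


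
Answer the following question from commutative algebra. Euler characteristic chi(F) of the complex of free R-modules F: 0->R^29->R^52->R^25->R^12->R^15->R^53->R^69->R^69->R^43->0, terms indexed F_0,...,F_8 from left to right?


chi = sum (-1)^i * rank:
(-1)^0*29=29
(-1)^1*52=-52
(-1)^2*25=25
(-1)^3*12=-12
(-1)^4*15=15
(-1)^5*53=-53
(-1)^6*69=69
(-1)^7*69=-69
(-1)^8*43=43
chi=-5


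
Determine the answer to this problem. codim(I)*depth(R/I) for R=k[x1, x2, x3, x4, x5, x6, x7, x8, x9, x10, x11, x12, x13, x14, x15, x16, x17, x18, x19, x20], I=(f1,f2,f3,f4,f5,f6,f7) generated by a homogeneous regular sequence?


codim=7, depth=dim(R/I)=20-7=13
Product=7*13=91


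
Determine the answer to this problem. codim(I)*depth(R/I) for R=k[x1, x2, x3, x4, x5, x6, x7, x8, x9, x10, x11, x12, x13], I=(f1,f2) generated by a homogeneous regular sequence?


codim=2, depth=dim(R/I)=13-2=11
Product=2*11=22


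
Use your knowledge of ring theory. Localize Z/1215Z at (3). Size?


3-primary part: 1215=3^5*5
Size=3^5=243


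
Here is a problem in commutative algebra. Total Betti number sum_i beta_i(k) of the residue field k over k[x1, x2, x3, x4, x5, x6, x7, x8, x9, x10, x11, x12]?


Koszul resolution: beta_i(k)=C(n,i), n=12
sum_i C(12,i) = 2^12 = 4096


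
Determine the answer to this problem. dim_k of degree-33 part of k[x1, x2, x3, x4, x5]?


C(d+n-1,n-1)=C(37,4)=66045


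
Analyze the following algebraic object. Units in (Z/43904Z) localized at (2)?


Local ring = Z/128Z.
phi(128) = 2^6*(2-1) = 64


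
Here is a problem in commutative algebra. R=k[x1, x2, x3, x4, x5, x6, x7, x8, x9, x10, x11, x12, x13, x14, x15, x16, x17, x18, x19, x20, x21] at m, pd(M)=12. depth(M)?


pd+depth=depth(R)=21
depth=21-12=9


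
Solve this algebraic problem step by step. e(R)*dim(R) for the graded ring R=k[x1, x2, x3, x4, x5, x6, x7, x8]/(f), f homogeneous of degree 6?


e(R)=deg(f)=6, dim(R)=8-1=7
e*dim=6*7=42


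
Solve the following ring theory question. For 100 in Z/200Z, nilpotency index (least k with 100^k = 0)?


100^k mod 200:
k=1: 100
k=2: 0
First zero at k = 2


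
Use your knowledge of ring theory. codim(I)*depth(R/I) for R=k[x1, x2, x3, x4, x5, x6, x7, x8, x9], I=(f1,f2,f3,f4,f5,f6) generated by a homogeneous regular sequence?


codim=6, depth=dim(R/I)=9-6=3
Product=6*3=18


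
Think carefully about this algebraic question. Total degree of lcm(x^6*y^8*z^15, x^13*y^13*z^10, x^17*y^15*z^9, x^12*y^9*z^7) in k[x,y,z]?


lcm = componentwise max:
x: max(6,13,17,12)=17
y: max(8,13,15,9)=15
z: max(15,10,9,7)=15
Total=17+15+15=47


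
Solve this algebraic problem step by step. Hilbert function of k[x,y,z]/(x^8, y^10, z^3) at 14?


Need i<8, j<10, k<3 with i+j+k=14.
For each i, j ranges over max(0,14-i-2)..min(9,14-i):
  i=0: j in [12,9] -> 0
  i=1: j in [11,9] -> 0
  i=2: j in [10,9] -> 0
  i=3: j in [9,9] -> 1
  i=4: j in [8,9] -> 2
  i=5: j in [7,9] -> 3
  i=6: j in [6,8] -> 3
  i=7: j in [5,7] -> 3
H(14) = 0+0+0+1+2+3+3+3 = 12


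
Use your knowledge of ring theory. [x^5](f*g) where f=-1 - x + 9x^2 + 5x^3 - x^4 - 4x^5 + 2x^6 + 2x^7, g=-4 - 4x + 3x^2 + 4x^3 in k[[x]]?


[x^5] = sum a_i*b_j, i+j=5
  9*4=36
  5*3=15
  -1*-4=4
  -4*-4=16
Sum=71


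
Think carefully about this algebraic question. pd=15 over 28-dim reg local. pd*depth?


pd+depth=28
depth=28-15=13
pd*depth=15*13=195


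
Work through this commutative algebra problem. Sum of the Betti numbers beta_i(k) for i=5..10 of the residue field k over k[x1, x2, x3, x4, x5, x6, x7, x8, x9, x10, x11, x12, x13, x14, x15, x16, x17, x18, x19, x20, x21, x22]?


Koszul resolution: beta_i(k)=C(n,i), n=22
C(22,5)=26334, C(22,6)=74613, C(22,7)=170544, C(22,8)=319770, C(22,9)=497420, C(22,10)=646646
Sum=1735327


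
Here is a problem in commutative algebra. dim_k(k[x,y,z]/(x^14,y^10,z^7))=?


Basis: x^iy^jz^k, i<14,j<10,k<7
14*10*7=980


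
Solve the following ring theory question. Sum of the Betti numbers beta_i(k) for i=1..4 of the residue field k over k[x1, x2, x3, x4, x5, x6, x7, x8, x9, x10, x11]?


Koszul resolution: beta_i(k)=C(n,i), n=11
C(11,1)=11, C(11,2)=55, C(11,3)=165, C(11,4)=330
Sum=561


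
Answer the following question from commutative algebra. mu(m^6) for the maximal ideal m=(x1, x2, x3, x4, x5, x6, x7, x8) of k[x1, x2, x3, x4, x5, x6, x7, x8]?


Graded Nakayama: mu(m^d) = dim_k (m^d/m^(d+1)) = #degree-6 monomials in 8 vars
C(n+d-1,d)=C(13,6)=1716


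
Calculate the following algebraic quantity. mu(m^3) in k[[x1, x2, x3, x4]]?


C(n+d-1,d)=C(6,3)=20


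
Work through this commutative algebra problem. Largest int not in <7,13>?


gcd(7,13)=1 => F=ab-a-b=7*13-7-13=91-20=71


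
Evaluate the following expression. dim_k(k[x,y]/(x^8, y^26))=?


Basis: x^i*y^j, i<8, j<26
8*26=208


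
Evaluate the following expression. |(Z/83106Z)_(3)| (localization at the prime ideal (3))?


3-primary part: 83106=3^7*38
Size=3^7=2187


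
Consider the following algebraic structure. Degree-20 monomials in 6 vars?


C(d+n-1,n-1)=C(25,5)=53130


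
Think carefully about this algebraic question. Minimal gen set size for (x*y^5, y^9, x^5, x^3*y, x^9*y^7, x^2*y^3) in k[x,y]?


Remove redundant (divisible by others).
x^9*y^7 redundant.
Min: x^5, x^3*y, x^2*y^3, x*y^5, y^9
Count=5


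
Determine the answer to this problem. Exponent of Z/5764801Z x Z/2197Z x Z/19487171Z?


Exponent = lcm of the cyclic orders; pairwise coprime => product.
7^8*13^3*11^7=5764801*2197*19487171=246810239320932287


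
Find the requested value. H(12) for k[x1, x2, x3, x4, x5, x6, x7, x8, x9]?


C(d+n-1,n-1)=C(20,8)=125970


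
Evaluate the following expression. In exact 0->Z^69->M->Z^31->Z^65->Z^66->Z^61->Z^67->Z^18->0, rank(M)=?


Alt sum=0:
(-1)^0*69 + (-1)^1*? + (-1)^2*31 + (-1)^3*65 + (-1)^4*66 + (-1)^5*61 + (-1)^6*67 + (-1)^7*18=0
rank(M)=89


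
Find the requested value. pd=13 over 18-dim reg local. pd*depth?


pd+depth=18
depth=18-13=5
pd*depth=13*5=65


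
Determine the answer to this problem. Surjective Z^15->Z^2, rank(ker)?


rank(ker) = 15-2 = 13


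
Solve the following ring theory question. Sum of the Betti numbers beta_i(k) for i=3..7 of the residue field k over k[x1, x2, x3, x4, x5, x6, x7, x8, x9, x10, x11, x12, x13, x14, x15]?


Koszul resolution: beta_i(k)=C(n,i), n=15
C(15,3)=455, C(15,4)=1365, C(15,5)=3003, C(15,6)=5005, C(15,7)=6435
Sum=16263


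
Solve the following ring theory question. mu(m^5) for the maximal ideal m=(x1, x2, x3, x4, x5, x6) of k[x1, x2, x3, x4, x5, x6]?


Graded Nakayama: mu(m^d) = dim_k (m^d/m^(d+1)) = #degree-5 monomials in 6 vars
C(n+d-1,d)=C(10,5)=252


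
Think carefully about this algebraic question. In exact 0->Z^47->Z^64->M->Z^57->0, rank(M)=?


Alt sum=0:
(-1)^0*47 + (-1)^1*64 + (-1)^2*? + (-1)^3*57=0
rank(M)=74


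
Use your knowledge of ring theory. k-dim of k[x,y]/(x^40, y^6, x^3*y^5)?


k[x,y]/I, I = (x^40, y^6, x^3*y^5)
Rect: 40x6=240. Corner: (40-3)x(6-5)=37.
dim = 240-37 = 203


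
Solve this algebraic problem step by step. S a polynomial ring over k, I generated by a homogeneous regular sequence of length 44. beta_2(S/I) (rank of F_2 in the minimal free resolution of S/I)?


Regular sequence => Koszul complex is the minimal free resolution.
Syz_1 minimally generated by Koszul relations f_i*e_j - f_j*e_i (i<j): mu(Syz_1) = beta_2 = C(m,2) = m(m-1)/2
m=44
44*43/2 = 946


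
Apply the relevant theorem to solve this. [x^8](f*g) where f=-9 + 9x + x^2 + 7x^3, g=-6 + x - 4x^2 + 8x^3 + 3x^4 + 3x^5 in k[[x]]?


[x^8] = sum a_i*b_j, i+j=8
  7*3=21
Sum=21


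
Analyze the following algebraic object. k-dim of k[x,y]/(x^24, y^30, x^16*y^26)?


k[x,y]/I, I = (x^24, y^30, x^16*y^26)
Rect: 24x30=720. Corner: (24-16)x(30-26)=32.
dim = 720-32 = 688


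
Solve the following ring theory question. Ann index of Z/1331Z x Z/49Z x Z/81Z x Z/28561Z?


Exponent = lcm of the cyclic orders; pairwise coprime => product.
11^3*7^2*3^4*13^4=1331*49*81*28561=150880308579


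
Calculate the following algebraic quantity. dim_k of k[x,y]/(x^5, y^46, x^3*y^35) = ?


k[x,y]/I, I = (x^5, y^46, x^3*y^35)
Rect: 5x46=230. Corner: (5-3)x(46-35)=22.
dim = 230-22 = 208


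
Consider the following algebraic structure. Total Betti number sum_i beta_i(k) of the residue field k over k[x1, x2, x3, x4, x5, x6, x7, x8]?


Koszul resolution: beta_i(k)=C(n,i), n=8
sum_i C(8,i) = 2^8 = 256


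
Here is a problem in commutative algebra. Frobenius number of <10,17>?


gcd(10,17)=1 => F=ab-a-b=10*17-10-17=170-27=143


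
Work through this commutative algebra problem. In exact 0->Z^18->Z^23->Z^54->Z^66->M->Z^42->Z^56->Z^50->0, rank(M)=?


Alt sum=0:
(-1)^0*18 + (-1)^1*23 + (-1)^2*54 + (-1)^3*66 + (-1)^4*? + (-1)^5*42 + (-1)^6*56 + (-1)^7*50=0
rank(M)=53


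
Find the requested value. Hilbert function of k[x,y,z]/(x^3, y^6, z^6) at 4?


Need i<3, j<6, k<6 with i+j+k=4.
For each i, j ranges over max(0,4-i-5)..min(5,4-i):
  i=0: j in [0,4] -> 5
  i=1: j in [0,3] -> 4
  i=2: j in [0,2] -> 3
H(4) = 5+4+3 = 12


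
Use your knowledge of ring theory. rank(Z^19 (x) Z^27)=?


rank(M(x)N) = rank(M)*rank(N)
19*27 = 513


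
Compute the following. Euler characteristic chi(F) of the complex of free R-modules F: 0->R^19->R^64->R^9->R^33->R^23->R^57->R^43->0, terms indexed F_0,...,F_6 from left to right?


chi = sum (-1)^i * rank:
(-1)^0*19=19
(-1)^1*64=-64
(-1)^2*9=9
(-1)^3*33=-33
(-1)^4*23=23
(-1)^5*57=-57
(-1)^6*43=43
chi=-60


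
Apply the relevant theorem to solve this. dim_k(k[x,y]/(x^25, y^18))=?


Basis: x^i*y^j, i<25, j<18
25*18=450


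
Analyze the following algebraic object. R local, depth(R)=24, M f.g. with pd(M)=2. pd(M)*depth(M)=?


pd+depth=24
depth=24-2=22
pd*depth=2*22=44


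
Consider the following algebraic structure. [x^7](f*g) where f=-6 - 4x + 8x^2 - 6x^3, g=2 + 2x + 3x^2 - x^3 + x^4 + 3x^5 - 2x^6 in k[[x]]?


[x^7] = sum a_i*b_j, i+j=7
  -4*-2=8
  8*3=24
  -6*1=-6
Sum=26


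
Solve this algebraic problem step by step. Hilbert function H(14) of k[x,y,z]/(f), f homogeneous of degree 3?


C(16,2)-C(13,2)=120-78=42


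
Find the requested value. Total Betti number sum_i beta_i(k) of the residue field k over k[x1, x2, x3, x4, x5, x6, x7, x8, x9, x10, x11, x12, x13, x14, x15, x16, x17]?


Koszul resolution: beta_i(k)=C(n,i), n=17
sum_i C(17,i) = 2^17 = 131072


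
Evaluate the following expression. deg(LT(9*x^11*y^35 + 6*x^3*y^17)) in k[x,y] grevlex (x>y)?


LT: 9*x^11*y^35
deg_x=11, deg_y=35
Total=11+35=46


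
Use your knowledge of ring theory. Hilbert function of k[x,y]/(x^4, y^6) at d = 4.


k[x,y], I = (x^4, y^6), d = 4
Need i < 4 and d-i < 6.
Range: 0 <= i <= 3.
H(4) = 4


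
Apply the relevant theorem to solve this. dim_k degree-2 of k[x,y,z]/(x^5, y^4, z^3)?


Need i<5, j<4, k<3 with i+j+k=2.
For each i, j ranges over max(0,2-i-2)..min(3,2-i):
  i=0: j in [0,2] -> 3
  i=1: j in [0,1] -> 2
  i=2: j in [0,0] -> 1
H(2) = 3+2+1 = 6


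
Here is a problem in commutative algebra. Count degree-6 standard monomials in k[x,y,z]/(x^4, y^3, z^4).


Need i<4, j<3, k<4 with i+j+k=6.
For each i, j ranges over max(0,6-i-3)..min(2,6-i):
  i=0: j in [3,2] -> 0
  i=1: j in [2,2] -> 1
  i=2: j in [1,2] -> 2
  i=3: j in [0,2] -> 3
H(6) = 0+1+2+3 = 6
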